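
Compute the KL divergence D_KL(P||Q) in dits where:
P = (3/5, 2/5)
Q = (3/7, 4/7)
0.0257 dits

KL divergence: D_KL(P||Q) = Σ p(x) log(p(x)/q(x))

Computing term by term:
  x=0: 3/5 × log_10[(3/5)/(3/7)] = 3/5 × 0.1461 = 0.0877
  x=1: 2/5 × log_10[(2/5)/(4/7)] = 2/5 × -0.1549 = -0.0620

D_KL(P||Q) = 0.0257 dits

Note: KL divergence is always non-negative and equals 0 iff P = Q.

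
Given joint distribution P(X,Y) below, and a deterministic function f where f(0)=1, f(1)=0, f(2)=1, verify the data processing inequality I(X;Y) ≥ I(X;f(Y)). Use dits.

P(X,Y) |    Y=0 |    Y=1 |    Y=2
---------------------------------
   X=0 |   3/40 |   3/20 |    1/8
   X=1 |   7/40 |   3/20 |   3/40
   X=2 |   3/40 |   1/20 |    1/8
I(X;Y) = 0.0225, I(X;f(Y)) = 0.0081, inequality holds: 0.0225 ≥ 0.0081

Data Processing Inequality: For any Markov chain X → Y → Z, we have I(X;Y) ≥ I(X;Z).

Here Z = f(Y) is a deterministic function of Y, forming X → Y → Z.

Original I(X;Y) = 0.0225 dits

After applying f:
P(X,Z) where Z=f(Y):
- P(X,Z=0) = P(X,Y=1)
- P(X,Z=1) = P(X,Y=0) + P(X,Y=2)

I(X;Z) = I(X;f(Y)) = 0.0081 dits

Verification: 0.0225 ≥ 0.0081 ✓

Information cannot be created by processing; the function f can only lose information about X.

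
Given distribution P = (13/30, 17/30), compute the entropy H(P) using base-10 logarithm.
0.2972 dits

Shannon entropy is H(X) = -Σ p(x) log p(x).

For P = (13/30, 17/30):
H = -13/30 × log_10(13/30) -17/30 × log_10(17/30)
H = 0.2972 dits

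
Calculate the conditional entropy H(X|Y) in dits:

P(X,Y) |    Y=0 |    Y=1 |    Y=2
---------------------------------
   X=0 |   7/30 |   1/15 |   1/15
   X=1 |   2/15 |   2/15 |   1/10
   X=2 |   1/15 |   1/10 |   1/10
0.4487 dits

Using the chain rule: H(X|Y) = H(X,Y) - H(Y)

First, compute H(X,Y) = 0.9160 dits

Marginal P(Y) = (13/30, 3/10, 4/15)
H(Y) = 0.4673 dits

H(X|Y) = H(X,Y) - H(Y) = 0.9160 - 0.4673 = 0.4487 dits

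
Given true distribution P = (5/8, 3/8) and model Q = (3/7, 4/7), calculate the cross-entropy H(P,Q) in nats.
0.7394 nats

Cross-entropy: H(P,Q) = -Σ p(x) log q(x)

Alternatively: H(P,Q) = H(P) + D_KL(P||Q)
H(P) = 0.6616 nats
D_KL(P||Q) = 0.0779 nats

H(P,Q) = 0.6616 + 0.0779 = 0.7394 nats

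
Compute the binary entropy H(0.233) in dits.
0.2358 dits

The binary entropy function is:
H(p) = -p log(p) - (1-p) log(1-p)

H(0.233) = -0.233 × log_10(0.233) - 0.767 × log_10(0.767)
H(0.233) = 0.2358 dits

Note: Binary entropy is maximized at p=0.5 (H=1 bit) and minimized at p=0 or p=1 (H=0).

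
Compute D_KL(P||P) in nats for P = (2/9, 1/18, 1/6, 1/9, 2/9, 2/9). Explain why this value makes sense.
0.0000 nats

KL divergence satisfies the Gibbs inequality: D_KL(P||Q) ≥ 0 for all distributions P, Q.

D_KL(P||Q) = Σ p(x) log(p(x)/q(x))
Each term is p(x) × log_e(p(x)/p(x)) = p(x) × log_e(1) = 0, so the sum is 0.
D_KL(P||Q) = 0.0000 nats

When P = Q, the KL divergence is exactly 0, as there is no 'divergence' between identical distributions.

This non-negativity is a fundamental property: relative entropy cannot be negative because it measures how different Q is from P.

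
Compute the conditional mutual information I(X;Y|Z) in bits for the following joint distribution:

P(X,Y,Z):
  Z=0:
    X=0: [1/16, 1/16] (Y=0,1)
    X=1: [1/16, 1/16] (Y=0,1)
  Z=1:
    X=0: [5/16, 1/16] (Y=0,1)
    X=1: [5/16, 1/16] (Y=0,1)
0.0000 bits

Conditional mutual information: I(X;Y|Z) = H(X|Z) + H(Y|Z) - H(X,Y|Z)

H(Z) = 0.8113
H(X,Z) = 1.8113 → H(X|Z) = 1.0000
H(Y,Z) = 1.5488 → H(Y|Z) = 0.7375
H(X,Y,Z) = 2.5488 → H(X,Y|Z) = 1.7375

I(X;Y|Z) = 1.0000 + 0.7375 - 1.7375 = 0.0000 bits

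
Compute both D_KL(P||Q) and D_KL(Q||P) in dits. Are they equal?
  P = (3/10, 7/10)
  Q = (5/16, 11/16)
D_KL(P||Q) = 0.0002, D_KL(Q||P) = 0.0002

KL divergence is not symmetric: D_KL(P||Q) ≠ D_KL(Q||P) in general.

D_KL(P||Q) = 0.0002 dits
D_KL(Q||P) = 0.0002 dits

In this case they happen to be equal (to 4 decimal places).

This asymmetry is why KL divergence is not a true distance metric.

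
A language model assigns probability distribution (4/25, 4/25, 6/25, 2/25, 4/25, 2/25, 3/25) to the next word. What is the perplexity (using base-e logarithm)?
6.5581

Perplexity is e^H (or exp(H) for natural log).

First, H = -Σ p log p = 1.8807 nats
Perplexity = e^1.8807 = 6.5581

Interpretation: The model's uncertainty is equivalent to choosing uniformly among 6.6 options.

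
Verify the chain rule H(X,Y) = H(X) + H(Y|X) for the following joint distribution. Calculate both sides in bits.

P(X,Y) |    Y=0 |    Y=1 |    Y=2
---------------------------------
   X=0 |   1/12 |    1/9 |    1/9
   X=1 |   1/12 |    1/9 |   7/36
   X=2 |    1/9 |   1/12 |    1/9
H(X,Y) = 3.1167, H(X) = 1.5752, H(Y|X) = 1.5415 (all in bits)

Chain rule: H(X,Y) = H(X) + H(Y|X)

Left side — joint entropy directly:
H(X,Y) = -Σ p(x,y) log p(x,y) = 3.1167 bits

Right side — compute H(Y|X) from the conditional distributions:
P(X) = (11/36, 7/18, 11/36), so H(X) = 1.5752 bits
H(Y|X) = Σ_x P(X=x) · H(Y|X=x):
  P(Y|X=0) = (3/11, 4/11, 4/11), H(Y|X=0) = 1.5726, weight P(X=0) = 11/36
  P(Y|X=1) = (3/14, 2/7, 1/2), H(Y|X=1) = 1.4926, weight P(X=1) = 7/18
  P(Y|X=2) = (4/11, 3/11, 4/11), H(Y|X=2) = 1.5726, weight P(X=2) = 11/36
H(Y|X) = 1.5415 bits

H(X) + H(Y|X) = 1.5752 + 1.5415 = 3.1167 bits

Both sides equal 3.1167 bits. ✓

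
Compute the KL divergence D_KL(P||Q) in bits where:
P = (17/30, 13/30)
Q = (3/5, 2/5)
0.0033 bits

KL divergence: D_KL(P||Q) = Σ p(x) log(p(x)/q(x))

Computing term by term:
  x=0: 17/30 × log_2[(17/30)/(3/5)] = 17/30 × -0.0825 = -0.0467
  x=1: 13/30 × log_2[(13/30)/(2/5)] = 13/30 × 0.1155 = 0.0500

D_KL(P||Q) = 0.0033 bits

Note: KL divergence is always non-negative and equals 0 iff P = Q.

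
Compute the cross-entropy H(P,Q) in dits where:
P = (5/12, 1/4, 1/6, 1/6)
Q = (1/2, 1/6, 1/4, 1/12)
0.6002 dits

Cross-entropy: H(P,Q) = -Σ p(x) log q(x)

Alternatively: H(P,Q) = H(P) + D_KL(P||Q)
H(P) = 0.5683 dits
D_KL(P||Q) = 0.0319 dits

H(P,Q) = 0.5683 + 0.0319 = 0.6002 dits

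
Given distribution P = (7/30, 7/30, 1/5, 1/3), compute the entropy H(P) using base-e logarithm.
1.3672 nats

Shannon entropy is H(X) = -Σ p(x) log p(x).

For P = (7/30, 7/30, 1/5, 1/3):
H = -7/30 × log_e(7/30) -7/30 × log_e(7/30) -1/5 × log_e(1/5) -1/3 × log_e(1/3)
H = 1.3672 nats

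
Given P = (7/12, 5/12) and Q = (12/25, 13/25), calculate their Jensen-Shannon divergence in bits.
0.0077 bits

Jensen-Shannon divergence is:
JSD(P||Q) = 0.5 × D_KL(P||M) + 0.5 × D_KL(Q||M)
where M = 0.5 × (P + Q) is the mixture distribution.

M = 0.5 × (7/12, 5/12) + 0.5 × (12/25, 13/25) = (0.531667, 0.468333)

D_KL(P||M) = 0.0078 bits
D_KL(Q||M) = 0.0077 bits

JSD(P||Q) = 0.5 × 0.0078 + 0.5 × 0.0077 = 0.0077 bits

Unlike KL divergence, JSD is symmetric and bounded: 0 ≤ JSD ≤ log(2).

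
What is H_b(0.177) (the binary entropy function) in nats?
0.4668 nats

The binary entropy function is:
H(p) = -p log(p) - (1-p) log(1-p)

H(0.177) = -0.177 × log_e(0.177) - 0.823 × log_e(0.823)
H(0.177) = 0.4668 nats

Note: Binary entropy is maximized at p=0.5 (H=1 bit) and minimized at p=0 or p=1 (H=0).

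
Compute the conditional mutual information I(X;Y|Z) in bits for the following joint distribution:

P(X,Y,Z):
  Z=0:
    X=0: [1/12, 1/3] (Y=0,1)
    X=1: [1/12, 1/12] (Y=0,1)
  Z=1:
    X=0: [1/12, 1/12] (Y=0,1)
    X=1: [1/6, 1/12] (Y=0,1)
0.0443 bits

Conditional mutual information: I(X;Y|Z) = H(X|Z) + H(Y|Z) - H(X,Y|Z)

H(Z) = 0.9799
H(X,Z) = 1.8879 → H(X|Z) = 0.9080
H(Y,Z) = 1.8879 → H(Y|Z) = 0.9080
H(X,Y,Z) = 2.7516 → H(X,Y|Z) = 1.7718

I(X;Y|Z) = 0.9080 + 0.9080 - 1.7718 = 0.0443 bits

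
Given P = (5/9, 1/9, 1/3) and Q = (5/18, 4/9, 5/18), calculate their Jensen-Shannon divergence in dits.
0.0340 dits

Jensen-Shannon divergence is:
JSD(P||Q) = 0.5 × D_KL(P||M) + 0.5 × D_KL(Q||M)
where M = 0.5 × (P + Q) is the mixture distribution.

M = 0.5 × (5/9, 1/9, 1/3) + 0.5 × (5/18, 4/9, 5/18) = (5/12, 5/18, 11/36)

D_KL(P||M) = 0.0378 dits
D_KL(Q||M) = 0.0303 dits

JSD(P||Q) = 0.5 × 0.0378 + 0.5 × 0.0303 = 0.0340 dits

Unlike KL divergence, JSD is symmetric and bounded: 0 ≤ JSD ≤ log(2).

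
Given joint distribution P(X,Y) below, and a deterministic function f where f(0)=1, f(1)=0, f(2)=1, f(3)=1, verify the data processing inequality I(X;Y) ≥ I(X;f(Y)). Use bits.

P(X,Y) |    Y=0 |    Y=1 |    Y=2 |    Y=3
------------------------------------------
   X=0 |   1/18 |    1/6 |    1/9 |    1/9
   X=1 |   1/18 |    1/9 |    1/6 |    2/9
I(X;Y) = 0.0344, I(X;f(Y)) = 0.0271, inequality holds: 0.0344 ≥ 0.0271

Data Processing Inequality: For any Markov chain X → Y → Z, we have I(X;Y) ≥ I(X;Z).

Here Z = f(Y) is a deterministic function of Y, forming X → Y → Z.

Original I(X;Y) = 0.0344 bits

After applying f:
P(X,Z) where Z=f(Y):
- P(X,Z=0) = P(X,Y=1)
- P(X,Z=1) = P(X,Y=0) + P(X,Y=2) + P(X,Y=3)

I(X;Z) = I(X;f(Y)) = 0.0271 bits

Verification: 0.0344 ≥ 0.0271 ✓

Information cannot be created by processing; the function f can only lose information about X.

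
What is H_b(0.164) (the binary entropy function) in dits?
0.1938 dits

The binary entropy function is:
H(p) = -p log(p) - (1-p) log(1-p)

H(0.164) = -0.164 × log_10(0.164) - 0.836 × log_10(0.836)
H(0.164) = 0.1938 dits

Note: Binary entropy is maximized at p=0.5 (H=1 bit) and minimized at p=0 or p=1 (H=0).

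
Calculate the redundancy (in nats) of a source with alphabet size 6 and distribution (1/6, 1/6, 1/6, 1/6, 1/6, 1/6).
0.0000 nats

Redundancy measures how far a source is from maximum entropy:
R = H_max - H(X)

Maximum entropy for 6 symbols: H_max = log_e(6) = 1.7918 nats
Actual entropy: H(X) = 1.7918 nats
Redundancy: R = 1.7918 - 1.7918 = 0.0000 nats

This redundancy represents potential for compression: the source could be compressed by 0.0000 nats per symbol.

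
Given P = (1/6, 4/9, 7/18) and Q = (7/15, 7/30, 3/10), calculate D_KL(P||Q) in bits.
0.3112 bits

KL divergence: D_KL(P||Q) = Σ p(x) log(p(x)/q(x))

Computing term by term:
  x=0: 1/6 × log_2[(1/6)/(7/15)] = 1/6 × -1.4854 = -0.2476
  x=1: 4/9 × log_2[(4/9)/(7/30)] = 4/9 × 0.9296 = 0.4132
  x=2: 7/18 × log_2[(7/18)/(3/10)] = 7/18 × 0.3744 = 0.1456

D_KL(P||Q) = 0.3112 bits

Note: KL divergence is always non-negative and equals 0 iff P = Q.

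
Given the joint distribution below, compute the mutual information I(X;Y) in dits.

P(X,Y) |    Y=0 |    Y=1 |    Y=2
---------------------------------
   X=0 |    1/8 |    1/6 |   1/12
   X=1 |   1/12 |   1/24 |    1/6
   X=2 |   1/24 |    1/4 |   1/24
0.0616 dits

Mutual information: I(X;Y) = H(X) + H(Y) - H(X,Y)

Marginals:
P(X) = (3/8, 7/24, 1/3), H(X) = 0.4749 dits
P(Y) = (1/4, 11/24, 7/24), H(Y) = 0.4619 dits

Joint entropy: H(X,Y) = 0.8752 dits

I(X;Y) = 0.4749 + 0.4619 - 0.8752 = 0.0616 dits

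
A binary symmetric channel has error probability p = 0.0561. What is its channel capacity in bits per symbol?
0.6882 bits

For a binary symmetric channel (BSC) with error probability p:
Capacity C = 1 - H(p) bits per symbol

where H(p) = -p log₂(p) - (1-p) log₂(1-p) is the binary entropy function.

H(0.0561) = 0.3118 bits
C = 1 - 0.3118 = 0.6882 bits per symbol

This means we can reliably transmit up to 0.6882 bits of information per channel use.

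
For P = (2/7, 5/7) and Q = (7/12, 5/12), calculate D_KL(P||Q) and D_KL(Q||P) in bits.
D_KL(P||Q) = 0.2612, D_KL(Q||P) = 0.2767

KL divergence is not symmetric: D_KL(P||Q) ≠ D_KL(Q||P) in general.

D_KL(P||Q) = 0.2612 bits
D_KL(Q||P) = 0.2767 bits

No, they are not equal!

This asymmetry is why KL divergence is not a true distance metric.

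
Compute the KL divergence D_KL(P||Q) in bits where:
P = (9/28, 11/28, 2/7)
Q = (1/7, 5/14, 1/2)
0.1994 bits

KL divergence: D_KL(P||Q) = Σ p(x) log(p(x)/q(x))

Computing term by term:
  x=0: 9/28 × log_2[(9/28)/(1/7)] = 9/28 × 1.1699 = 0.3760
  x=1: 11/28 × log_2[(11/28)/(5/14)] = 11/28 × 0.1375 = 0.0540
  x=2: 2/7 × log_2[(2/7)/(1/2)] = 2/7 × -0.8074 = -0.2307

D_KL(P||Q) = 0.1994 bits

Note: KL divergence is always non-negative and equals 0 iff P = Q.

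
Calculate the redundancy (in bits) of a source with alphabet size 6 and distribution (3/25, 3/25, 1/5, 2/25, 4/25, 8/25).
0.1459 bits

Redundancy measures how far a source is from maximum entropy:
R = H_max - H(X)

Maximum entropy for 6 symbols: H_max = log_2(6) = 2.5850 bits
Actual entropy: H(X) = 2.4391 bits
Redundancy: R = 2.5850 - 2.4391 = 0.1459 bits

This redundancy represents potential for compression: the source could be compressed by 0.1459 bits per symbol.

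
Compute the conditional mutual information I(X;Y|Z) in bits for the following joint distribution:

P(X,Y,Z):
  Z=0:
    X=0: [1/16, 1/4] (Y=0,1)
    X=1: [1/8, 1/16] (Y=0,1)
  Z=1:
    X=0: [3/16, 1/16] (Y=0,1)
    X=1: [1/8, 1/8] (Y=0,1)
0.1038 bits

Conditional mutual information: I(X;Y|Z) = H(X|Z) + H(Y|Z) - H(X,Y|Z)

H(Z) = 1.0000
H(X,Z) = 1.9772 → H(X|Z) = 0.9772
H(Y,Z) = 1.9544 → H(Y|Z) = 0.9544
H(X,Y,Z) = 2.8278 → H(X,Y|Z) = 1.8278

I(X;Y|Z) = 0.9772 + 0.9544 - 1.8278 = 0.1038 bits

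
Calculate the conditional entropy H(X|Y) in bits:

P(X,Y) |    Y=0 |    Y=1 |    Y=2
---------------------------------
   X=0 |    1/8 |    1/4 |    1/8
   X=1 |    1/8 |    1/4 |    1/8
1.0000 bits

Using the chain rule: H(X|Y) = H(X,Y) - H(Y)

First, compute H(X,Y) = 2.5000 bits

Marginal P(Y) = (1/4, 1/2, 1/4)
H(Y) = 1.5000 bits

H(X|Y) = H(X,Y) - H(Y) = 2.5000 - 1.5000 = 1.0000 bits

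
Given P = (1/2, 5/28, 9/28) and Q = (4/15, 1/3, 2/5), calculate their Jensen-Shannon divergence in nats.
0.0321 nats

Jensen-Shannon divergence is:
JSD(P||Q) = 0.5 × D_KL(P||M) + 0.5 × D_KL(Q||M)
where M = 0.5 × (P + Q) is the mixture distribution.

M = 0.5 × (1/2, 5/28, 9/28) + 0.5 × (4/15, 1/3, 2/5) = (0.383333, 0.255952, 0.360714)

D_KL(P||M) = 0.0315 nats
D_KL(Q||M) = 0.0326 nats

JSD(P||Q) = 0.5 × 0.0315 + 0.5 × 0.0326 = 0.0321 nats

Unlike KL divergence, JSD is symmetric and bounded: 0 ≤ JSD ≤ log(2).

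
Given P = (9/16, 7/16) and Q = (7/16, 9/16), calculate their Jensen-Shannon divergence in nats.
0.0078 nats

Jensen-Shannon divergence is:
JSD(P||Q) = 0.5 × D_KL(P||M) + 0.5 × D_KL(Q||M)
where M = 0.5 × (P + Q) is the mixture distribution.

M = 0.5 × (9/16, 7/16) + 0.5 × (7/16, 9/16) = (1/2, 1/2)

D_KL(P||M) = 0.0078 nats
D_KL(Q||M) = 0.0078 nats

JSD(P||Q) = 0.5 × 0.0078 + 0.5 × 0.0078 = 0.0078 nats

Unlike KL divergence, JSD is symmetric and bounded: 0 ≤ JSD ≤ log(2).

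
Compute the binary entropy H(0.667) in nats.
0.6363 nats

The binary entropy function is:
H(p) = -p log(p) - (1-p) log(1-p)

H(0.667) = -0.667 × log_e(0.667) - 0.333 × log_e(0.333)
H(0.667) = 0.6363 nats

Note: Binary entropy is maximized at p=0.5 (H=1 bit) and minimized at p=0 or p=1 (H=0).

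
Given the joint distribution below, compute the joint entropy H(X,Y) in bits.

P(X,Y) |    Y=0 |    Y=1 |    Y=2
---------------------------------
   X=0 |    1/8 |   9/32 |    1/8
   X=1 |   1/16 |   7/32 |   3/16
2.4472 bits

Joint entropy is H(X,Y) = -Σ_{x,y} p(x,y) log p(x,y).

Summing over all non-zero entries:
H(X,Y) = -[1/8·log_2(1/8) + 9/32·log_2(9/32) + 1/8·log_2(1/8) + 1/16·log_2(1/16) + 7/32·log_2(7/32) + 3/16·log_2(3/16)]
H(X,Y) = 2.4472 bits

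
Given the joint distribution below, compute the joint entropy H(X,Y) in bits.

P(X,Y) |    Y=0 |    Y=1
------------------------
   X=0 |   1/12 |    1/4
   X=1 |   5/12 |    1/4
1.8250 bits

Joint entropy is H(X,Y) = -Σ_{x,y} p(x,y) log p(x,y).

Summing over all non-zero entries:
H(X,Y) = -[1/12·log_2(1/12) + 1/4·log_2(1/4) + 5/12·log_2(5/12) + 1/4·log_2(1/4)]
H(X,Y) = 1.8250 bits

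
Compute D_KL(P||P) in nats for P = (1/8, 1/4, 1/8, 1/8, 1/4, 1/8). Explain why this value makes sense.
0.0000 nats

KL divergence satisfies the Gibbs inequality: D_KL(P||Q) ≥ 0 for all distributions P, Q.

D_KL(P||Q) = Σ p(x) log(p(x)/q(x))
Each term is p(x) × log_e(p(x)/p(x)) = p(x) × log_e(1) = 0, so the sum is 0.
D_KL(P||Q) = 0.0000 nats

When P = Q, the KL divergence is exactly 0, as there is no 'divergence' between identical distributions.

This non-negativity is a fundamental property: relative entropy cannot be negative because it measures how different Q is from P.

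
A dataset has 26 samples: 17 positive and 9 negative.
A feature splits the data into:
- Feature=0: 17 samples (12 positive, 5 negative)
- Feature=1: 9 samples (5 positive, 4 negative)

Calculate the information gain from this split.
0.0161 bits

Information Gain = H(Y) - H(Y|Feature)

Before split:
P(positive) = 17/26 = 0.6538
H(Y) = 0.9306 bits

After split:
Feature=0: H = 0.8740 bits (weight = 17/26)
Feature=1: H = 0.9911 bits (weight = 9/26)
H(Y|Feature) = (17/26)×0.8740 + (9/26)×0.9911 = 0.9145 bits

Information Gain = 0.9306 - 0.9145 = 0.0161 bits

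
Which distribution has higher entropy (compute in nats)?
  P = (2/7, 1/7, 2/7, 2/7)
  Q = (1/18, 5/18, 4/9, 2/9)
P

Computing entropies in nats:
H(P) = 1.3518
H(Q) = 1.2110

Distribution P has higher entropy.

Intuition: The distribution closer to uniform (more spread out) has higher entropy.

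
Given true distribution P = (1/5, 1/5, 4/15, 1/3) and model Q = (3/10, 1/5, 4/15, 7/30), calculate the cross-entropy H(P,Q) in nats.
1.4002 nats

Cross-entropy: H(P,Q) = -Σ p(x) log q(x)

Alternatively: H(P,Q) = H(P) + D_KL(P||Q)
H(P) = 1.3624 nats
D_KL(P||Q) = 0.0378 nats

H(P,Q) = 1.3624 + 0.0378 = 1.4002 nats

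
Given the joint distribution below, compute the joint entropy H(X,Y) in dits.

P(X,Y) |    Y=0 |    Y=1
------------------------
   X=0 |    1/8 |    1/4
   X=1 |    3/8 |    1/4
0.5737 dits

Joint entropy is H(X,Y) = -Σ_{x,y} p(x,y) log p(x,y).

Summing over all non-zero entries:
H(X,Y) = -[1/8·log_10(1/8) + 1/4·log_10(1/4) + 3/8·log_10(3/8) + 1/4·log_10(1/4)]
H(X,Y) = 0.5737 dits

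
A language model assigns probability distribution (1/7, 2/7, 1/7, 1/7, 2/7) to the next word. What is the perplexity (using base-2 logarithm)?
4.7107

Perplexity is 2^H (or exp(H) for natural log).

First, H = -Σ p log p = 2.2359 bits
Perplexity = 2^2.2359 = 4.7107

Interpretation: The model's uncertainty is equivalent to choosing uniformly among 4.7 options.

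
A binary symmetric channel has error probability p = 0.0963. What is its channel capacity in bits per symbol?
0.5428 bits

For a binary symmetric channel (BSC) with error probability p:
Capacity C = 1 - H(p) bits per symbol

where H(p) = -p log₂(p) - (1-p) log₂(1-p) is the binary entropy function.

H(0.0963) = 0.4572 bits
C = 1 - 0.4572 = 0.5428 bits per symbol

This means we can reliably transmit up to 0.5428 bits of information per channel use.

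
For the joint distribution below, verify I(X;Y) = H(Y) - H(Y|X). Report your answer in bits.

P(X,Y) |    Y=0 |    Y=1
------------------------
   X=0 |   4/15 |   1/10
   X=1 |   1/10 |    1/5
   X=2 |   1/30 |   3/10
I(X;Y) = 0.2292 bits

Mutual information has multiple equivalent forms:
- I(X;Y) = H(X) - H(X|Y)
- I(X;Y) = H(Y) - H(Y|X)
- I(X;Y) = H(X) + H(Y) - H(X,Y)

Computing all quantities:
H(X) = 1.5801, H(Y) = 0.9710, H(X,Y) = 2.3219
H(X|Y) = 1.3510, H(Y|X) = 0.7418

Verification:
H(X) - H(X|Y) = 1.5801 - 1.3510 = 0.2292
H(Y) - H(Y|X) = 0.9710 - 0.7418 = 0.2292
H(X) + H(Y) - H(X,Y) = 1.5801 + 0.9710 - 2.3219 = 0.2292

All forms give I(X;Y) = 0.2292 bits. ✓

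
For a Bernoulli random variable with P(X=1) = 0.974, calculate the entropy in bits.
0.1739 bits

The binary entropy function is:
H(p) = -p log(p) - (1-p) log(1-p)

H(0.974) = -0.974 × log_2(0.974) - 0.026 × log_2(0.026)
H(0.974) = 0.1739 bits

Note: Binary entropy is maximized at p=0.5 (H=1 bit) and minimized at p=0 or p=1 (H=0).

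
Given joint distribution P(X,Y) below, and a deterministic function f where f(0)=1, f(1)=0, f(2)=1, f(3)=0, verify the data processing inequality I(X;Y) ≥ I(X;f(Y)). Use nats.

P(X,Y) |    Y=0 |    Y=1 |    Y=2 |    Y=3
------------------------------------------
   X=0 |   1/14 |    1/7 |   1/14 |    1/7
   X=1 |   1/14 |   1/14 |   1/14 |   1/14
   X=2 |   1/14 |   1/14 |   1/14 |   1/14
I(X;Y) = 0.0140, I(X;f(Y)) = 0.0140, inequality holds: 0.0140 ≥ 0.0140

Data Processing Inequality: For any Markov chain X → Y → Z, we have I(X;Y) ≥ I(X;Z).

Here Z = f(Y) is a deterministic function of Y, forming X → Y → Z.

Original I(X;Y) = 0.0140 nats

After applying f:
P(X,Z) where Z=f(Y):
- P(X,Z=0) = P(X,Y=1) + P(X,Y=3)
- P(X,Z=1) = P(X,Y=0) + P(X,Y=2)

I(X;Z) = I(X;f(Y)) = 0.0140 nats

Verification: 0.0140 ≥ 0.0140 ✓

Information cannot be created by processing; the function f can only lose information about X.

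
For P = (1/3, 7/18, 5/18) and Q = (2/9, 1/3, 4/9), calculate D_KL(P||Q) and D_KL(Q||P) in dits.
D_KL(P||Q) = 0.0280, D_KL(Q||P) = 0.0293

KL divergence is not symmetric: D_KL(P||Q) ≠ D_KL(Q||P) in general.

D_KL(P||Q) = 0.0280 dits
D_KL(Q||P) = 0.0293 dits

No, they are not equal!

This asymmetry is why KL divergence is not a true distance metric.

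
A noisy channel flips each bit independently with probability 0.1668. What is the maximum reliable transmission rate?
0.3497 bits

For a binary symmetric channel (BSC) with error probability p:
Capacity C = 1 - H(p) bits per symbol

where H(p) = -p log₂(p) - (1-p) log₂(1-p) is the binary entropy function.

H(0.1668) = 0.6503 bits
C = 1 - 0.6503 = 0.3497 bits per symbol

This means we can reliably transmit up to 0.3497 bits of information per channel use.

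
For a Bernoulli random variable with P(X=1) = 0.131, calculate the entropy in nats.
0.3883 nats

The binary entropy function is:
H(p) = -p log(p) - (1-p) log(1-p)

H(0.131) = -0.131 × log_e(0.131) - 0.869 × log_e(0.869)
H(0.131) = 0.3883 nats

Note: Binary entropy is maximized at p=0.5 (H=1 bit) and minimized at p=0 or p=1 (H=0).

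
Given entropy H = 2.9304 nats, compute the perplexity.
18.7351

Perplexity is e^H (or exp(H) for natural log).

H = 2.9304 nats
Perplexity = e^2.9304 = 18.7351

Interpretation: The model's uncertainty is equivalent to choosing uniformly among 18.7 options.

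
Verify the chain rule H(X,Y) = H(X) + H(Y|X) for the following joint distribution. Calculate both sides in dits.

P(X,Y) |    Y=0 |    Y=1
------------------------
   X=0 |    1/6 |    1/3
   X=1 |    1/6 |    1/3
H(X,Y) = 0.5775, H(X) = 0.3010, H(Y|X) = 0.2764 (all in dits)

Chain rule: H(X,Y) = H(X) + H(Y|X)

Left side — joint entropy directly:
H(X,Y) = -Σ p(x,y) log p(x,y) = 0.5775 dits

Right side — compute H(Y|X) from the conditional distributions:
P(X) = (1/2, 1/2), so H(X) = 0.3010 dits
H(Y|X) = Σ_x P(X=x) · H(Y|X=x):
  P(Y|X=0) = (1/3, 2/3), H(Y|X=0) = 0.2764, weight P(X=0) = 1/2
  P(Y|X=1) = (1/3, 2/3), H(Y|X=1) = 0.2764, weight P(X=1) = 1/2
H(Y|X) = 0.2764 dits

H(X) + H(Y|X) = 0.3010 + 0.2764 = 0.5775 dits

Both sides equal 0.5775 dits. ✓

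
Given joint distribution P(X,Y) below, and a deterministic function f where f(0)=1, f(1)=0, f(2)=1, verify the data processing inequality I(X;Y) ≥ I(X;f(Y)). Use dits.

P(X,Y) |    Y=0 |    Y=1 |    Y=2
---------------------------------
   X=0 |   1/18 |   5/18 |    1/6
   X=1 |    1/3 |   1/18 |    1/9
I(X;Y) = 0.0853, I(X;f(Y)) = 0.0515, inequality holds: 0.0853 ≥ 0.0515

Data Processing Inequality: For any Markov chain X → Y → Z, we have I(X;Y) ≥ I(X;Z).

Here Z = f(Y) is a deterministic function of Y, forming X → Y → Z.

Original I(X;Y) = 0.0853 dits

After applying f:
P(X,Z) where Z=f(Y):
- P(X,Z=0) = P(X,Y=1)
- P(X,Z=1) = P(X,Y=0) + P(X,Y=2)

I(X;Z) = I(X;f(Y)) = 0.0515 dits

Verification: 0.0853 ≥ 0.0515 ✓

Information cannot be created by processing; the function f can only lose information about X.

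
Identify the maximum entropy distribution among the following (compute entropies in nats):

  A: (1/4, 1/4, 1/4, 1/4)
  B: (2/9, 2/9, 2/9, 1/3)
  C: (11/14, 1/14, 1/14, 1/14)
A

For a discrete distribution over n outcomes, entropy is maximized by the uniform distribution.

Computing entropies:
H(A) = 1.3863 nats
H(B) = 1.3689 nats
H(C) = 0.7550 nats

The uniform distribution (where all probabilities equal 1/4) achieves the maximum entropy of log_e(4) = 1.3863 nats.

Distribution A has the highest entropy.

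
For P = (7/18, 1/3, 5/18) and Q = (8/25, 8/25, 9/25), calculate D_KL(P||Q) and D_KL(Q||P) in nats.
D_KL(P||Q) = 0.0174, D_KL(Q||P) = 0.0179

KL divergence is not symmetric: D_KL(P||Q) ≠ D_KL(Q||P) in general.

D_KL(P||Q) = 0.0174 nats
D_KL(Q||P) = 0.0179 nats

No, they are not equal!

This asymmetry is why KL divergence is not a true distance metric.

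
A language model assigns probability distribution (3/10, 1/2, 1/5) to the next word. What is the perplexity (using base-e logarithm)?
2.8001

Perplexity is e^H (or exp(H) for natural log).

First, H = -Σ p log p = 1.0297 nats
Perplexity = e^1.0297 = 2.8001

Interpretation: The model's uncertainty is equivalent to choosing uniformly among 2.8 options.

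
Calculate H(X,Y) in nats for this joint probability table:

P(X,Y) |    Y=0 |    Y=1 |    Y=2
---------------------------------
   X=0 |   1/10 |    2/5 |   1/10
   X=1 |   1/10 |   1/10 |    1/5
1.6094 nats

Joint entropy is H(X,Y) = -Σ_{x,y} p(x,y) log p(x,y).

Summing over all non-zero entries:
H(X,Y) = -[1/10·log_e(1/10) + 2/5·log_e(2/5) + 1/10·log_e(1/10) + 1/10·log_e(1/10) + 1/10·log_e(1/10) + 1/5·log_e(1/5)]
H(X,Y) = 1.6094 nats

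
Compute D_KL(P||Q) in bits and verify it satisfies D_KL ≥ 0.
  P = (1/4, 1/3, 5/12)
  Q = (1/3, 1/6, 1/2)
0.1200 bits

KL divergence satisfies the Gibbs inequality: D_KL(P||Q) ≥ 0 for all distributions P, Q.

D_KL(P||Q) = Σ p(x) log(p(x)/q(x))
Term by term:
  x=0: 1/4 × log_2[(1/4)/(1/3)] = -0.1038
  x=1: 1/3 × log_2[(1/3)/(1/6)] = 0.3333
  x=2: 5/12 × log_2[(5/12)/(1/2)] = -0.1096
D_KL(P||Q) = 0.1200 bits

D_KL(P||Q) = 0.1200 ≥ 0 ✓

This non-negativity is a fundamental property: relative entropy cannot be negative because it measures how different Q is from P.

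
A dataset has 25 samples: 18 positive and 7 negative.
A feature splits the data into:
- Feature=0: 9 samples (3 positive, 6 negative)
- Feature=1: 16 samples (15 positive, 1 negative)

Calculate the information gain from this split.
0.3090 bits

Information Gain = H(Y) - H(Y|Feature)

Before split:
P(positive) = 18/25 = 0.7200
H(Y) = 0.8555 bits

After split:
Feature=0: H = 0.9183 bits (weight = 9/25)
Feature=1: H = 0.3373 bits (weight = 16/25)
H(Y|Feature) = (9/25)×0.9183 + (16/25)×0.3373 = 0.5465 bits

Information Gain = 0.8555 - 0.5465 = 0.3090 bits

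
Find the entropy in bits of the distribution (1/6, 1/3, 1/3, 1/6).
1.9183 bits

Shannon entropy is H(X) = -Σ p(x) log p(x).

For P = (1/6, 1/3, 1/3, 1/6):
H = -1/6 × log_2(1/6) -1/3 × log_2(1/3) -1/3 × log_2(1/3) -1/6 × log_2(1/6)
H = 1.9183 bits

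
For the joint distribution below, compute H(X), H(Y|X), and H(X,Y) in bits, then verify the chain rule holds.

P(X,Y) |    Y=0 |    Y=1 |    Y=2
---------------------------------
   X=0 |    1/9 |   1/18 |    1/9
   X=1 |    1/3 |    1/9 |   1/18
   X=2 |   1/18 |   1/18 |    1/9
H(X,Y) = 2.8638, H(X) = 1.4955, H(Y|X) = 1.3683 (all in bits)

Chain rule: H(X,Y) = H(X) + H(Y|X)

Left side — joint entropy directly:
H(X,Y) = -Σ p(x,y) log p(x,y) = 2.8638 bits

Right side — compute H(Y|X) from the conditional distributions:
P(X) = (5/18, 1/2, 2/9), so H(X) = 1.4955 bits
H(Y|X) = Σ_x P(X=x) · H(Y|X=x):
  P(Y|X=0) = (2/5, 1/5, 2/5), H(Y|X=0) = 1.5219, weight P(X=0) = 5/18
  P(Y|X=1) = (2/3, 2/9, 1/9), H(Y|X=1) = 1.2244, weight P(X=1) = 1/2
  P(Y|X=2) = (1/4, 1/4, 1/2), H(Y|X=2) = 1.5000, weight P(X=2) = 2/9
H(Y|X) = 1.3683 bits

H(X) + H(Y|X) = 1.4955 + 1.3683 = 2.8638 bits

Both sides equal 2.8638 bits. ✓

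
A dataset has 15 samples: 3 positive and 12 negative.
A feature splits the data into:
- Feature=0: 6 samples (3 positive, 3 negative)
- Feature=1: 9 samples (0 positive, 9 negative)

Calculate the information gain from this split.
0.3219 bits

Information Gain = H(Y) - H(Y|Feature)

Before split:
P(positive) = 3/15 = 0.2000
H(Y) = 0.7219 bits

After split:
Feature=0: H = 1.0000 bits (weight = 6/15)
Feature=1: H = 0.0000 bits (weight = 9/15)
H(Y|Feature) = (6/15)×1.0000 + (9/15)×0.0000 = 0.4000 bits

Information Gain = 0.7219 - 0.4000 = 0.3219 bits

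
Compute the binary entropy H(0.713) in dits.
0.2603 dits

The binary entropy function is:
H(p) = -p log(p) - (1-p) log(1-p)

H(0.713) = -0.713 × log_10(0.713) - 0.287 × log_10(0.287)
H(0.713) = 0.2603 dits

Note: Binary entropy is maximized at p=0.5 (H=1 bit) and minimized at p=0 or p=1 (H=0).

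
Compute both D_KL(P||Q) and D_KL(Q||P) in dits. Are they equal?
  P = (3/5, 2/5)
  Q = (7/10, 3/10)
D_KL(P||Q) = 0.0098, D_KL(Q||P) = 0.0094

KL divergence is not symmetric: D_KL(P||Q) ≠ D_KL(Q||P) in general.

D_KL(P||Q) = 0.0098 dits
D_KL(Q||P) = 0.0094 dits

No, they are not equal!

This asymmetry is why KL divergence is not a true distance metric.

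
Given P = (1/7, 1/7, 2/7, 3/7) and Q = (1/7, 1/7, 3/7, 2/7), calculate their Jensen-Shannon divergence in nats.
0.0144 nats

Jensen-Shannon divergence is:
JSD(P||Q) = 0.5 × D_KL(P||M) + 0.5 × D_KL(Q||M)
where M = 0.5 × (P + Q) is the mixture distribution.

M = 0.5 × (1/7, 1/7, 2/7, 3/7) + 0.5 × (1/7, 1/7, 3/7, 2/7) = (1/7, 1/7, 5/14, 5/14)

D_KL(P||M) = 0.0144 nats
D_KL(Q||M) = 0.0144 nats

JSD(P||Q) = 0.5 × 0.0144 + 0.5 × 0.0144 = 0.0144 nats

Unlike KL divergence, JSD is symmetric and bounded: 0 ≤ JSD ≤ log(2).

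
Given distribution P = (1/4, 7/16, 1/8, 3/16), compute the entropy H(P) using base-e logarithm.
1.2820 nats

Shannon entropy is H(X) = -Σ p(x) log p(x).

For P = (1/4, 7/16, 1/8, 3/16):
H = -1/4 × log_e(1/4) -7/16 × log_e(7/16) -1/8 × log_e(1/8) -3/16 × log_e(3/16)
H = 1.2820 nats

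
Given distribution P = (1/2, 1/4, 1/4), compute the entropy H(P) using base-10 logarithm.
0.4515 dits

Shannon entropy is H(X) = -Σ p(x) log p(x).

For P = (1/2, 1/4, 1/4):
H = -1/2 × log_10(1/2) -1/4 × log_10(1/4) -1/4 × log_10(1/4)
H = 0.4515 dits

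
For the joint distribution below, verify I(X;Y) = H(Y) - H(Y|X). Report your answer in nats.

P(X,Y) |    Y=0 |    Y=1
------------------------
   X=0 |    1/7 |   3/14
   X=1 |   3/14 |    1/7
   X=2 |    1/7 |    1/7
I(X;Y) = 0.0144 nats

Mutual information has multiple equivalent forms:
- I(X;Y) = H(X) - H(X|Y)
- I(X;Y) = H(Y) - H(Y|X)
- I(X;Y) = H(X) + H(Y) - H(X,Y)

Computing all quantities:
H(X) = 1.0934, H(Y) = 0.6931, H(X,Y) = 1.7721
H(X|Y) = 1.0790, H(Y|X) = 0.6788

Verification:
H(X) - H(X|Y) = 1.0934 - 1.0790 = 0.0144
H(Y) - H(Y|X) = 0.6931 - 0.6788 = 0.0144
H(X) + H(Y) - H(X,Y) = 1.0934 + 0.6931 - 1.7721 = 0.0144

All forms give I(X;Y) = 0.0144 nats. ✓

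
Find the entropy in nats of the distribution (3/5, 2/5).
0.6730 nats

Shannon entropy is H(X) = -Σ p(x) log p(x).

For P = (3/5, 2/5):
H = -3/5 × log_e(3/5) -2/5 × log_e(2/5)
H = 0.6730 nats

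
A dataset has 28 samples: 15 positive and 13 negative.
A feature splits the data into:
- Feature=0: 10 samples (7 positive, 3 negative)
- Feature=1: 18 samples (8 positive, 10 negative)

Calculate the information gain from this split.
0.0444 bits

Information Gain = H(Y) - H(Y|Feature)

Before split:
P(positive) = 15/28 = 0.5357
H(Y) = 0.9963 bits

After split:
Feature=0: H = 0.8813 bits (weight = 10/28)
Feature=1: H = 0.9911 bits (weight = 18/28)
H(Y|Feature) = (10/28)×0.8813 + (18/28)×0.9911 = 0.9519 bits

Information Gain = 0.9963 - 0.9519 = 0.0444 bits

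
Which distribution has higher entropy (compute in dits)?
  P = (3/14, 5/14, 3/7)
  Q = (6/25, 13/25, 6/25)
P

Computing entropies in dits:
H(P) = 0.4608
H(Q) = 0.4452

Distribution P has higher entropy.

Intuition: The distribution closer to uniform (more spread out) has higher entropy.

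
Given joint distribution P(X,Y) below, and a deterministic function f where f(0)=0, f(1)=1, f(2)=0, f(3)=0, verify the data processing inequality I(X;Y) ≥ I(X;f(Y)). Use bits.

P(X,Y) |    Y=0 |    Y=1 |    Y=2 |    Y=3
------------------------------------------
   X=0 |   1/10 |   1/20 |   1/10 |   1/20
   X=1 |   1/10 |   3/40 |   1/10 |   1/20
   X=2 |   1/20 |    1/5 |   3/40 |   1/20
I(X;Y) = 0.0942, I(X;f(Y)) = 0.0876, inequality holds: 0.0942 ≥ 0.0876

Data Processing Inequality: For any Markov chain X → Y → Z, we have I(X;Y) ≥ I(X;Z).

Here Z = f(Y) is a deterministic function of Y, forming X → Y → Z.

Original I(X;Y) = 0.0942 bits

After applying f:
P(X,Z) where Z=f(Y):
- P(X,Z=0) = P(X,Y=0) + P(X,Y=2) + P(X,Y=3)
- P(X,Z=1) = P(X,Y=1)

I(X;Z) = I(X;f(Y)) = 0.0876 bits

Verification: 0.0942 ≥ 0.0876 ✓

Information cannot be created by processing; the function f can only lose information about X.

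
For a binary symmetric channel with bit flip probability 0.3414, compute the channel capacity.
0.0738 bits

For a binary symmetric channel (BSC) with error probability p:
Capacity C = 1 - H(p) bits per symbol

where H(p) = -p log₂(p) - (1-p) log₂(1-p) is the binary entropy function.

H(0.3414) = 0.9262 bits
C = 1 - 0.9262 = 0.0738 bits per symbol

This means we can reliably transmit up to 0.0738 bits of information per channel use.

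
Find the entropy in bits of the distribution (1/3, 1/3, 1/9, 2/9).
1.8911 bits

Shannon entropy is H(X) = -Σ p(x) log p(x).

For P = (1/3, 1/3, 1/9, 2/9):
H = -1/3 × log_2(1/3) -1/3 × log_2(1/3) -1/9 × log_2(1/9) -2/9 × log_2(2/9)
H = 1.8911 bits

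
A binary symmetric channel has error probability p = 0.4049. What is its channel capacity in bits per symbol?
0.0263 bits

For a binary symmetric channel (BSC) with error probability p:
Capacity C = 1 - H(p) bits per symbol

where H(p) = -p log₂(p) - (1-p) log₂(1-p) is the binary entropy function.

H(0.4049) = 0.9737 bits
C = 1 - 0.9737 = 0.0263 bits per symbol

This means we can reliably transmit up to 0.0263 bits of information per channel use.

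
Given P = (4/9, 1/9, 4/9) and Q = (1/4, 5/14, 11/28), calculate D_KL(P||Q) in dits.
0.0785 dits

KL divergence: D_KL(P||Q) = Σ p(x) log(p(x)/q(x))

Computing term by term:
  x=0: 4/9 × log_10[(4/9)/(1/4)] = 4/9 × 0.2499 = 0.1111
  x=1: 1/9 × log_10[(1/9)/(5/14)] = 1/9 × -0.5071 = -0.0563
  x=2: 4/9 × log_10[(4/9)/(11/28)] = 4/9 × 0.0536 = 0.0238

D_KL(P||Q) = 0.0785 dits

Note: KL divergence is always non-negative and equals 0 iff P = Q.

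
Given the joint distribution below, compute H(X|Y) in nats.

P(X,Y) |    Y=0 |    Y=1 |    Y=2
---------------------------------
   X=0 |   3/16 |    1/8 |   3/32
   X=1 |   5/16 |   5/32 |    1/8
0.6734 nats

Using the chain rule: H(X|Y) = H(X,Y) - H(Y)

First, compute H(X,Y) = 1.7092 nats

Marginal P(Y) = (1/2, 9/32, 7/32)
H(Y) = 1.0358 nats

H(X|Y) = H(X,Y) - H(Y) = 1.7092 - 1.0358 = 0.6734 nats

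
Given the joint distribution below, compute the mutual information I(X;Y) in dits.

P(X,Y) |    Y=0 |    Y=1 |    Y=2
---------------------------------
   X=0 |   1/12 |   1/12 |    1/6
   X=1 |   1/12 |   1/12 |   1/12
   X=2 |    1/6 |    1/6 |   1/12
0.0164 dits

Mutual information: I(X;Y) = H(X) + H(Y) - H(X,Y)

Marginals:
P(X) = (1/3, 1/4, 5/12), H(X) = 0.4680 dits
P(Y) = (1/3, 1/3, 1/3), H(Y) = 0.4771 dits

Joint entropy: H(X,Y) = 0.9287 dits

I(X;Y) = 0.4680 + 0.4771 - 0.9287 = 0.0164 dits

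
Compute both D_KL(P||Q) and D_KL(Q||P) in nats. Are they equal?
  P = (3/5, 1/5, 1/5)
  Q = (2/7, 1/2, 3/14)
D_KL(P||Q) = 0.2481, D_KL(Q||P) = 0.2609

KL divergence is not symmetric: D_KL(P||Q) ≠ D_KL(Q||P) in general.

D_KL(P||Q) = 0.2481 nats
D_KL(Q||P) = 0.2609 nats

No, they are not equal!

This asymmetry is why KL divergence is not a true distance metric.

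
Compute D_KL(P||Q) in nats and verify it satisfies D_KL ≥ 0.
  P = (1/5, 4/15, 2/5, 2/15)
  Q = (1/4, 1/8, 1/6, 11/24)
0.3430 nats

KL divergence satisfies the Gibbs inequality: D_KL(P||Q) ≥ 0 for all distributions P, Q.

D_KL(P||Q) = Σ p(x) log(p(x)/q(x))
Term by term:
  x=0: 1/5 × log_e[(1/5)/(1/4)] = -0.0446
  x=1: 4/15 × log_e[(4/15)/(1/8)] = 0.2020
  x=2: 2/5 × log_e[(2/5)/(1/6)] = 0.3502
  x=3: 2/15 × log_e[(2/15)/(11/24)] = -0.1646
D_KL(P||Q) = 0.3430 nats

D_KL(P||Q) = 0.3430 ≥ 0 ✓

This non-negativity is a fundamental property: relative entropy cannot be negative because it measures how different Q is from P.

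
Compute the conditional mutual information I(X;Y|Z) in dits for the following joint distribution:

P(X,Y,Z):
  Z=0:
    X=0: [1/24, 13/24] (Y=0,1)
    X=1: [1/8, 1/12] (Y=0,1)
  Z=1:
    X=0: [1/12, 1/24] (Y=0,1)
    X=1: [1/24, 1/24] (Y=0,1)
0.0521 dits

Conditional mutual information: I(X;Y|Z) = H(X|Z) + H(Y|Z) - H(X,Y|Z)

H(Z) = 0.2222
H(X,Z) = 0.4813 → H(X|Z) = 0.2590
H(Y,Z) = 0.4601 → H(Y|Z) = 0.2378
H(X,Y,Z) = 0.6670 → H(X,Y|Z) = 0.4448

I(X;Y|Z) = 0.2590 + 0.2378 - 0.4448 = 0.0521 dits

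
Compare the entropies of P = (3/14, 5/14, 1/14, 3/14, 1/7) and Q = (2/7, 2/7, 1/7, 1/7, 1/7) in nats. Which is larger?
Q

Computing entropies in nats:
H(P) = 1.4944
H(Q) = 1.5498

Distribution Q has higher entropy.

Intuition: The distribution closer to uniform (more spread out) has higher entropy.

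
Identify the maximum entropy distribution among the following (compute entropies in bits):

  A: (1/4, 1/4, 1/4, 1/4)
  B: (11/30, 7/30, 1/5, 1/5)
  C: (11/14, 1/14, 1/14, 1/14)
A

For a discrete distribution over n outcomes, entropy is maximized by the uniform distribution.

Computing entropies:
H(A) = 2.0000 bits
H(B) = 1.9494 bits
H(C) = 1.0892 bits

The uniform distribution (where all probabilities equal 1/4) achieves the maximum entropy of log_2(4) = 2.0000 bits.

Distribution A has the highest entropy.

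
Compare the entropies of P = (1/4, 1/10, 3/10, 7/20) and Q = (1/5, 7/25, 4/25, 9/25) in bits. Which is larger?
Q

Computing entropies in bits:
H(P) = 1.8834
H(Q) = 1.9322

Distribution Q has higher entropy.

Intuition: The distribution closer to uniform (more spread out) has higher entropy.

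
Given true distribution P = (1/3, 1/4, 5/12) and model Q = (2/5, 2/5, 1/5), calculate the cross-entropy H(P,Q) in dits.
0.5234 dits

Cross-entropy: H(P,Q) = -Σ p(x) log q(x)

Alternatively: H(P,Q) = H(P) + D_KL(P||Q)
H(P) = 0.4680 dits
D_KL(P||Q) = 0.0554 dits

H(P,Q) = 0.4680 + 0.0554 = 0.5234 dits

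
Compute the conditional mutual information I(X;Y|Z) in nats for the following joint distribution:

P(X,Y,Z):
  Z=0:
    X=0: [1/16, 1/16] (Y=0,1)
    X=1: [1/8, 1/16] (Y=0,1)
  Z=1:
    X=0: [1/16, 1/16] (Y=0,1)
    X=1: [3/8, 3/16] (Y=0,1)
0.0103 nats

Conditional mutual information: I(X;Y|Z) = H(X|Z) + H(Y|Z) - H(X,Y|Z)

H(Z) = 0.6211
H(X,Z) = 1.1574 → H(X|Z) = 0.5363
H(Y,Z) = 1.2820 → H(Y|Z) = 0.6610
H(X,Y,Z) = 1.8080 → H(X,Y|Z) = 1.1870

I(X;Y|Z) = 0.5363 + 0.6610 - 1.1870 = 0.0103 nats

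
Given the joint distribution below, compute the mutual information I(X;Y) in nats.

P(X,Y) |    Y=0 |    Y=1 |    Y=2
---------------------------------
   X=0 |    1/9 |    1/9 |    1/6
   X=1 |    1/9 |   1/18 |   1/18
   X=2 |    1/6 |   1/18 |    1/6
0.0276 nats

Mutual information: I(X;Y) = H(X) + H(Y) - H(X,Y)

Marginals:
P(X) = (7/18, 2/9, 7/18), H(X) = 1.0688 nats
P(Y) = (7/18, 2/9, 7/18), H(Y) = 1.0688 nats

Joint entropy: H(X,Y) = 2.1100 nats

I(X;Y) = 1.0688 + 1.0688 - 2.1100 = 0.0276 nats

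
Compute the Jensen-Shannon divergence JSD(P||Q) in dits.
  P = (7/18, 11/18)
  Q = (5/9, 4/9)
0.0061 dits

Jensen-Shannon divergence is:
JSD(P||Q) = 0.5 × D_KL(P||M) + 0.5 × D_KL(Q||M)
where M = 0.5 × (P + Q) is the mixture distribution.

M = 0.5 × (7/18, 11/18) + 0.5 × (5/9, 4/9) = (17/36, 19/36)

D_KL(P||M) = 0.0061 dits
D_KL(Q||M) = 0.0060 dits

JSD(P||Q) = 0.5 × 0.0061 + 0.5 × 0.0060 = 0.0061 dits

Unlike KL divergence, JSD is symmetric and bounded: 0 ≤ JSD ≤ log(2).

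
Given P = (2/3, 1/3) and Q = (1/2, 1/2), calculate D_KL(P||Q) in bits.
0.0817 bits

KL divergence: D_KL(P||Q) = Σ p(x) log(p(x)/q(x))

Computing term by term:
  x=0: 2/3 × log_2[(2/3)/(1/2)] = 2/3 × 0.4150 = 0.2767
  x=1: 1/3 × log_2[(1/3)/(1/2)] = 1/3 × -0.5850 = -0.1950

D_KL(P||Q) = 0.0817 bits

Note: KL divergence is always non-negative and equals 0 iff P = Q.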